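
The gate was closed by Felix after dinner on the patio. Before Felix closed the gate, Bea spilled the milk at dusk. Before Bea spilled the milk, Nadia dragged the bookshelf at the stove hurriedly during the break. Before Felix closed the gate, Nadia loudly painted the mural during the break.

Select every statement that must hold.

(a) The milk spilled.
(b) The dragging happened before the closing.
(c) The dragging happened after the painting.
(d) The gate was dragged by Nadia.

(a) Entailed — 'Bea spilled the milk' is causative; it entails the inchoative 'the milk spilled'.
(b) Entailed — the narrative places the dragging before the closing.
(c) Not entailed — the narrative doesn't order the painting relative to the dragging.
(d) Not entailed — Nadia dragged the bookshelf, not the gate; the gate belongs to the closing event.

(a), (b)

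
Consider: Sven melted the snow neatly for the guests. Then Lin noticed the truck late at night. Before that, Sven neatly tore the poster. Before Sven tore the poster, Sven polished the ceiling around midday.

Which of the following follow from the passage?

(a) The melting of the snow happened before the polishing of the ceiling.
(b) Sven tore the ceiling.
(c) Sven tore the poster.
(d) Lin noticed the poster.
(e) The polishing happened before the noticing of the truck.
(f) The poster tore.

(c), (e), (f)

(a) Not entailed — the narrative doesn't order the melting relative to the polishing.
(b) Not entailed — Sven tore the poster, not the ceiling; the ceiling belongs to the polishing event.
(c) Entailed — the original entails any weakening of itself; this just drops 'neatly'.
(d) Not entailed — Lin noticed the truck, not the poster; the poster belongs to the tearing event.
(e) Entailed — the narrative places the polishing before the noticing.
(f) Entailed — 'Sven tore the poster' is causative; it entails the inchoative 'the poster tore'.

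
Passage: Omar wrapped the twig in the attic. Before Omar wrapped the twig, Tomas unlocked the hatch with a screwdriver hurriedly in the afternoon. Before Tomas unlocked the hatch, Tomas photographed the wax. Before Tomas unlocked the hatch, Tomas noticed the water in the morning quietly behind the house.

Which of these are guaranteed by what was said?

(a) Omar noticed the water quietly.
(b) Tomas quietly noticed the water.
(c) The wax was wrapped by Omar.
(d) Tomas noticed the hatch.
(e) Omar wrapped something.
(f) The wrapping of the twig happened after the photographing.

(a) Not entailed — the passage has Tomas noticing the water, not Omar.
(b) Entailed — this follows by dropping conjuncts from the noticing event's description.
(c) Not entailed — Omar wrapped the twig, not the wax; the wax belongs to the photographing event.
(d) Not entailed — Tomas noticed the water, not the hatch; the hatch belongs to the unlocking event.
(e) Entailed — this follows by dropping conjuncts from the wrapping event's description.
(f) Entailed — the narrative places the photographing before the wrapping.

(b), (e), (f)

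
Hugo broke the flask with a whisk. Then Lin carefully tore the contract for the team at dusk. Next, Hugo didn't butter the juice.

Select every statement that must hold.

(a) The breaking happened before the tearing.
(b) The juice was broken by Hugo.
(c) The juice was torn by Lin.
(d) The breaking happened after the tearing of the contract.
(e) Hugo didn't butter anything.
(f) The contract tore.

(a), (f)

(a) Entailed — the narrative places the breaking before the tearing.
(b) Not entailed — Hugo broke the flask, not the juice; the juice belongs to the buttering event.
(c) Not entailed — Lin tore the contract, not the juice; the juice belongs to the buttering event.
(d) Not entailed — the narrative places the breaking before the tearing, not after.
(e) Not entailed — the original only denies this specific event; Hugo may have buttered something else.
(f) Entailed — 'Lin tore the contract' is causative; it entails the inchoative 'the contract tore'.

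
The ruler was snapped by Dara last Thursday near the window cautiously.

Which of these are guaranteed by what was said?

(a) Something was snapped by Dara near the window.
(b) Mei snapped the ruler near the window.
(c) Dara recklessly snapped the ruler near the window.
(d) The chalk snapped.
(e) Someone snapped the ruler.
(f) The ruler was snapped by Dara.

(a) Entailed — every conjunct here is already in the original snapping event.
(b) Not entailed — the passage has Dara snapping the ruler, not Mei.
(c) Not entailed — 'recklessly' adds a manner not in (and inconsistent with) the original.
(d) Not entailed — the ruler is what snapped, not the chalk.
(e) Entailed — this follows by dropping conjuncts from the snapping event's description.
(f) Entailed — the original entails any weakening of itself; this just drops 'near the window', 'last Thursday', 'cautiously'.

(a), (e), (f)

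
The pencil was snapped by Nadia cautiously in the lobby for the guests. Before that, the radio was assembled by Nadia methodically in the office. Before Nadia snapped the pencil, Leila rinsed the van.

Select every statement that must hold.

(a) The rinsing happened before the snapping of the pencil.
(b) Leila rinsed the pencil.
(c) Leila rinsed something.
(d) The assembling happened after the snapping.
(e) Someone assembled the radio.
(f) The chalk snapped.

(a), (c), (e)

(a) Entailed — the narrative places the rinsing before the snapping.
(b) Not entailed — Leila rinsed the van, not the pencil; the pencil belongs to the snapping event.
(c) Entailed — this follows by dropping conjuncts from the rinsing event's description.
(d) Not entailed — the narrative places the assembling before the snapping, not after.
(e) Entailed — this follows by dropping conjuncts from the assembling event's description.
(f) Not entailed — the pencil is what snapped, not the chalk.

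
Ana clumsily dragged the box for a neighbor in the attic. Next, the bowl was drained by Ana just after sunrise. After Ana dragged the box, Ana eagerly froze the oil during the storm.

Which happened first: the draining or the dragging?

the dragging

The connectives place the dragging before the draining.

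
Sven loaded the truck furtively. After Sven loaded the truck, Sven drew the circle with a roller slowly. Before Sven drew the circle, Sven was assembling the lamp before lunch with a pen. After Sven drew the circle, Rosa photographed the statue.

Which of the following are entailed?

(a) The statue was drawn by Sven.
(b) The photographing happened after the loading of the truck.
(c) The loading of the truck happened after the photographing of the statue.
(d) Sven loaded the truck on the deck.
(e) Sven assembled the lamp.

(a) Not entailed — Sven drew the circle, not the statue; the statue belongs to the photographing event.
(b) Entailed — the narrative places the loading before the photographing.
(c) Not entailed — the narrative places the loading before the photographing, not after.
(d) Not entailed — 'on the deck' adds information not in the original event.
(e) Not entailed — 'was assembling' is progressive on an accomplishment; it does not entail the completed 'assembled'.

(b)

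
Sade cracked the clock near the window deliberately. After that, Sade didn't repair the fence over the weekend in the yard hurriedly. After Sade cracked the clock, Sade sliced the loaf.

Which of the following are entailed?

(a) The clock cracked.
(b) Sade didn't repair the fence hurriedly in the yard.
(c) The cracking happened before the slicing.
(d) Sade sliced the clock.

(a) Entailed — 'Sade cracked the clock' is causative; it entails the inchoative 'the clock cracked'.
(b) Not entailed — dropping 'over the weekend' under negation is not valid — the original leaves open that Sade repaired the fence some other way.
(c) Entailed — the narrative places the cracking before the slicing.
(d) Not entailed — Sade sliced the loaf, not the clock; the clock belongs to the cracking event.

(a), (c)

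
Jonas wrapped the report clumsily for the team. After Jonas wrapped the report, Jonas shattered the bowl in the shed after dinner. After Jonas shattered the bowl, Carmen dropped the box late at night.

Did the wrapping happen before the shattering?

The narrative orders the wrapping before the shattering.

yes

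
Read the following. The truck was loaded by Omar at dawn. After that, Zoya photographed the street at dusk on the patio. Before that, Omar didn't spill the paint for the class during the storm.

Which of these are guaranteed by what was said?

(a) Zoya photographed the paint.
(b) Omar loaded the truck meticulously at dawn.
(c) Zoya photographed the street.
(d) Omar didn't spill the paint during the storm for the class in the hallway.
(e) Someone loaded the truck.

(c), (d), (e)

(a) Not entailed — Zoya photographed the street, not the paint; the paint belongs to the spilling event.
(b) Not entailed — 'meticulously' adds information not in the original event.
(c) Entailed — every conjunct here is already in the original photographing event.
(d) Entailed — under negation, adding a further restriction is entailed: if no such spilling event occurred, none occurred in the hallway either.
(e) Entailed — this follows by dropping conjuncts from the loading event's description.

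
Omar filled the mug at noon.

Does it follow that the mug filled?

yes

'Omar filled the mug' is the causative; it entails the inchoative 'the mug filled'.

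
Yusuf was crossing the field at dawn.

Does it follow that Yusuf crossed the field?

'was crossing' is progressive; for an accomplishment like 'cross the field', it doesn't entail completion.

no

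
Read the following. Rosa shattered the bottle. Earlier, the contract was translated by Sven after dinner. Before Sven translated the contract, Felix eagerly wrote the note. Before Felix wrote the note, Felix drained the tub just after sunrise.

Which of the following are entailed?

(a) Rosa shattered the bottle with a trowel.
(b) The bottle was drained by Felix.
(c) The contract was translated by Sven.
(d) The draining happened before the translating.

(c), (d)

(a) Not entailed — 'with a trowel' adds information not in the original event.
(b) Not entailed — Felix drained the tub, not the bottle; the bottle belongs to the shattering event.
(c) Entailed — every conjunct here is already in the original translating event.
(d) Entailed — the narrative places the draining before the translating.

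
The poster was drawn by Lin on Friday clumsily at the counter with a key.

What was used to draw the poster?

a key

'with a key' marks the instrument of the drawing event.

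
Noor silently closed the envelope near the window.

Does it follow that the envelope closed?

yes

'Noor closed the envelope' is the causative; it entails the inchoative 'the envelope closed'.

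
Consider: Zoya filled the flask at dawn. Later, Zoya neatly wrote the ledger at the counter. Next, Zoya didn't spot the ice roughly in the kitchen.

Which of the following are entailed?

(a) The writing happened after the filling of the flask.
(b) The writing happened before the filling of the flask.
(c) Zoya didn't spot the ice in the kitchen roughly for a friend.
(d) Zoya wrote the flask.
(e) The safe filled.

(a) Entailed — the narrative places the filling before the writing.
(b) Not entailed — the narrative places the filling before the writing, not after.
(c) Entailed — under negation, adding a further restriction is entailed: if no such spotting event occurred, none occurred for a friend either.
(d) Not entailed — Zoya wrote the ledger, not the flask; the flask belongs to the filling event.
(e) Not entailed — the flask is what filled, not the safe.

(a), (c)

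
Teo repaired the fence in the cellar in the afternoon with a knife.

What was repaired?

'the fence' marks the patient of the repairing event.

the fence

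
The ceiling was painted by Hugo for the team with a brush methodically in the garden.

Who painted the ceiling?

Hugo

'Hugo' marks the agent of the painting event.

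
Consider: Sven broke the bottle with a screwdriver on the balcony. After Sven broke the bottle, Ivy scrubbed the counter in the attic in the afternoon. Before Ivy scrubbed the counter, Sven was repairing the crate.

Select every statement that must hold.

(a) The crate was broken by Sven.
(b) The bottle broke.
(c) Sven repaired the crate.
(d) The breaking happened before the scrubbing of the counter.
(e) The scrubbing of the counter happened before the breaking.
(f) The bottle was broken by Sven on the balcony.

(b), (d), (f)

(a) Not entailed — Sven broke the bottle, not the crate; the crate belongs to the repairing event.
(b) Entailed — 'Sven broke the bottle' is causative; it entails the inchoative 'the bottle broke'.
(c) Not entailed — 'was repairing' is progressive on an accomplishment; it does not entail the completed 'repaired'.
(d) Entailed — the narrative places the breaking before the scrubbing.
(e) Not entailed — the narrative places the breaking before the scrubbing, not after.
(f) Entailed — this follows by dropping conjuncts from the breaking event's description.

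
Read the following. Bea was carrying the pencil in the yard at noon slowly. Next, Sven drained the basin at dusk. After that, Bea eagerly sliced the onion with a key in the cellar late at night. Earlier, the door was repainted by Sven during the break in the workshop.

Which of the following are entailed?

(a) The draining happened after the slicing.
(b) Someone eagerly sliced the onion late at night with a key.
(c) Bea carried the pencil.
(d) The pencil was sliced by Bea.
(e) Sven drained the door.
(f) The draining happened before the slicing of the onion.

(b), (c), (f)

(a) Not entailed — the narrative places the draining before the slicing, not after.
(b) Entailed — this follows by dropping conjuncts from the slicing event's description.
(c) Entailed — 'carry' is an activity; 'was carrying' entails that some carrying happened, so 'carried' holds.
(d) Not entailed — Bea sliced the onion, not the pencil; the pencil belongs to the carrying event.
(e) Not entailed — Sven drained the basin, not the door; the door belongs to the repainting event.
(f) Entailed — the narrative places the draining before the slicing.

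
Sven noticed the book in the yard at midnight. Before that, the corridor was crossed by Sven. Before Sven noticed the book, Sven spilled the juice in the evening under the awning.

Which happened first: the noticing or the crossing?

The connectives place the crossing before the noticing.

the crossing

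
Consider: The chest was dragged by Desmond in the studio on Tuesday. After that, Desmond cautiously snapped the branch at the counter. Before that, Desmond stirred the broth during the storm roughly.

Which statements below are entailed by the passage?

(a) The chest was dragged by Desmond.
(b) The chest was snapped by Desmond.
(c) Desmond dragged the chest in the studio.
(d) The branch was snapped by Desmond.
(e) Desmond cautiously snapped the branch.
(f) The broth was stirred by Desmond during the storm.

(a), (c), (d), (e), (f)

(a) Entailed — dropping 'in the studio', 'on Tuesday' leaves a sub-description the original still satisfies.
(b) Not entailed — Desmond snapped the branch, not the chest; the chest belongs to the dragging event.
(c) Entailed — dropping 'on Tuesday' leaves a sub-description the original still satisfies.
(d) Entailed — the original entails any weakening of itself; this just drops 'at the counter', 'cautiously'.
(e) Entailed — every conjunct here is already in the original snapping event.
(f) Entailed — every conjunct here is already in the original stirring event.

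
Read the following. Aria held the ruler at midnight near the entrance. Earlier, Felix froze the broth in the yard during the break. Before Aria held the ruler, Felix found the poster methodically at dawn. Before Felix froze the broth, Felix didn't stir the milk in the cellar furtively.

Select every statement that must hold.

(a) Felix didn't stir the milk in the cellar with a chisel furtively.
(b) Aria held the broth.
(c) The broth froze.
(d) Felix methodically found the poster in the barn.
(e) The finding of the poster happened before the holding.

(a), (c), (e)

(a) Entailed — under negation, adding a further restriction is entailed: if no such stirring event occurred, none occurred with a chisel either.
(b) Not entailed — Aria held the ruler, not the broth; the broth belongs to the freezing event.
(c) Entailed — 'Felix froze the broth' is causative; it entails the inchoative 'the broth froze'.
(d) Not entailed — 'in the barn' adds information not in the original event.
(e) Entailed — the narrative places the finding before the holding.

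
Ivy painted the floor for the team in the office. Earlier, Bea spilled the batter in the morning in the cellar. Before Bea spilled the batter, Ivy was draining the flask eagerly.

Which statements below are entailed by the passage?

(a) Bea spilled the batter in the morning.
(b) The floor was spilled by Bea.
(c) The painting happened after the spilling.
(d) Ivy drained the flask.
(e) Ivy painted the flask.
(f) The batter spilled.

(a) Entailed — dropping 'in the cellar' leaves a sub-description the original still satisfies.
(b) Not entailed — Bea spilled the batter, not the floor; the floor belongs to the painting event.
(c) Entailed — the narrative places the spilling before the painting.
(d) Not entailed — 'was draining' is progressive on an accomplishment; it does not entail the completed 'drained'.
(e) Not entailed — Ivy painted the floor, not the flask; the flask belongs to the draining event.
(f) Entailed — 'Bea spilled the batter' is causative; it entails the inchoative 'the batter spilled'.

(a), (c), (f)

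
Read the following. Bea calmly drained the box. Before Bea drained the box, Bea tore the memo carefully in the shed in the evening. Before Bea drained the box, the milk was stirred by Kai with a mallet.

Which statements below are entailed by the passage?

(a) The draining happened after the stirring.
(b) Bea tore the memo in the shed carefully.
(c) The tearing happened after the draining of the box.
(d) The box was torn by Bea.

(a), (b)

(a) Entailed — the narrative places the stirring before the draining.
(b) Entailed — this follows by dropping conjuncts from the tearing event's description.
(c) Not entailed — the narrative places the tearing before the draining, not after.
(d) Not entailed — Bea tore the memo, not the box; the box belongs to the draining event.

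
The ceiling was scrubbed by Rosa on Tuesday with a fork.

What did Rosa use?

a fork

'with a fork' marks the instrument of the scrubbing event.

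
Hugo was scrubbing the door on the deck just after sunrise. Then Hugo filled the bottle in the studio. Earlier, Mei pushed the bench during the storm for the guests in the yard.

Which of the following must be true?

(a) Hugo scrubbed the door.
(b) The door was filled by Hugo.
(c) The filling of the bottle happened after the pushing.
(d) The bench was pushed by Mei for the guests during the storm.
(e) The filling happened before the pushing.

(a) Entailed — 'scrub' is an activity; 'was scrubbing' entails that some scrubbing happened, so 'scrubbed' holds.
(b) Not entailed — Hugo filled the bottle, not the door; the door belongs to the scrubbing event.
(c) Entailed — the narrative places the pushing before the filling.
(d) Entailed — the original entails any weakening of itself; this just drops 'in the yard'.
(e) Not entailed — the narrative places the pushing before the filling, not after.

(a), (c), (d)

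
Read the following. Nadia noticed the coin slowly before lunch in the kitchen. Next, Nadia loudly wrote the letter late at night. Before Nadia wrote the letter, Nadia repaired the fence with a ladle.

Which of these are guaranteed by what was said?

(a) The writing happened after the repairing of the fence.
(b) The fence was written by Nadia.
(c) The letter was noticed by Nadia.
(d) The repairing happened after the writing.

(a) Entailed — the narrative places the repairing before the writing.
(b) Not entailed — Nadia wrote the letter, not the fence; the fence belongs to the repairing event.
(c) Not entailed — Nadia noticed the coin, not the letter; the letter belongs to the writing event.
(d) Not entailed — the narrative places the repairing before the writing, not after.

(a)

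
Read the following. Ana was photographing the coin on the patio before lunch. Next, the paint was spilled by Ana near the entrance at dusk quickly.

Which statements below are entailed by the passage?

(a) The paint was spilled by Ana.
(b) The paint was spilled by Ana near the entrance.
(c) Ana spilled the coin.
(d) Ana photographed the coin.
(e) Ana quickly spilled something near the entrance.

(a) Entailed — this follows by dropping conjuncts from the spilling event's description.
(b) Entailed — this follows by dropping conjuncts from the spilling event's description.
(c) Not entailed — Ana spilled the paint, not the coin; the coin belongs to the photographing event.
(d) Not entailed — 'was photographing' is progressive on an accomplishment; it does not entail the completed 'photographed'.
(e) Entailed — every conjunct here is already in the original spilling event.

(a), (b), (e)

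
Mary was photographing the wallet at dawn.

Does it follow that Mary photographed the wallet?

'was photographing' is progressive; for an accomplishment like 'photograph the wallet', it doesn't entail completion.

no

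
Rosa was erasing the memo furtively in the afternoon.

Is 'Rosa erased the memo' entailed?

no

'was erasing' is progressive; for an accomplishment like 'erase the memo', it doesn't entail completion.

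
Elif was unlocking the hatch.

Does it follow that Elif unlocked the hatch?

'was unlocking' is progressive; for an accomplishment like 'unlock the hatch', it doesn't entail completion.

no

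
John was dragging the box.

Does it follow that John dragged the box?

yes

'drag' is atelic; if John was dragging the box, then John dragged the box (for some time).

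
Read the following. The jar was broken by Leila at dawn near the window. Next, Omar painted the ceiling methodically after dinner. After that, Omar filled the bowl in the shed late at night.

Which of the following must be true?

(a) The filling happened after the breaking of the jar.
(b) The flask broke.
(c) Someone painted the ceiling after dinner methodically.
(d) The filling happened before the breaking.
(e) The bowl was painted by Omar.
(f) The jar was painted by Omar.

(a), (c)

(a) Entailed — the narrative places the breaking before the filling.
(b) Not entailed — the jar is what broke, not the flask.
(c) Entailed — the original entails any weakening of itself; this just generalizes the agent.
(d) Not entailed — the narrative places the breaking before the filling, not after.
(e) Not entailed — Omar painted the ceiling, not the bowl; the bowl belongs to the filling event.
(f) Not entailed — Omar painted the ceiling, not the jar; the jar belongs to the breaking event.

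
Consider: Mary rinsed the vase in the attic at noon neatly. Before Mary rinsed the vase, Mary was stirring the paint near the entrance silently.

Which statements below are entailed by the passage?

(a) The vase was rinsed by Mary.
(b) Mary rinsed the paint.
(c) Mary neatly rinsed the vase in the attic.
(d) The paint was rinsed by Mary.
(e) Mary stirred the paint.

(a) Entailed — dropping 'neatly', 'in the attic', 'at noon' leaves a sub-description the original still satisfies.
(b) Not entailed — Mary rinsed the vase, not the paint; the paint belongs to the stirring event.
(c) Entailed — every conjunct here is already in the original rinsing event.
(d) Not entailed — Mary rinsed the vase, not the paint; the paint belongs to the stirring event.
(e) Entailed — 'stir' is an activity; 'was stirring' entails that some stirring happened, so 'stirred' holds.

(a), (c), (e)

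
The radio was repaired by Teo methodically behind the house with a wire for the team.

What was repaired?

'the radio' marks the patient of the repairing event.

the radio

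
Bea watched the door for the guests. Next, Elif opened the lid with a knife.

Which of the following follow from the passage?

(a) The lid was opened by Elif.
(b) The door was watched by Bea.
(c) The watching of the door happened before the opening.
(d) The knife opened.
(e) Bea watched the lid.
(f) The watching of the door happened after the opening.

(a), (b), (c)

(a) Entailed — this follows by dropping conjuncts from the opening event's description.
(b) Entailed — dropping 'for the guests' leaves a sub-description the original still satisfies.
(c) Entailed — the narrative places the watching before the opening.
(d) Not entailed — the lid is what opened, not the knife.
(e) Not entailed — Bea watched the door, not the lid; the lid belongs to the opening event.
(f) Not entailed — the narrative places the watching before the opening, not after.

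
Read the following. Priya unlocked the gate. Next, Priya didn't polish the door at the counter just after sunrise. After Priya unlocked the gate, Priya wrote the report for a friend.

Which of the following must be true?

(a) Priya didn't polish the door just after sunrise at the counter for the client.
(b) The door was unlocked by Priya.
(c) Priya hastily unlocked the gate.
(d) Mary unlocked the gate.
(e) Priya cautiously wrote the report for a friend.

(a) Entailed — under negation, adding a further restriction is entailed: if no such polishing event occurred, none occurred for the client either.
(b) Not entailed — Priya unlocked the gate, not the door; the door belongs to the polishing event.
(c) Not entailed — 'hastily' adds information not in the original event.
(d) Not entailed — the passage has Priya unlocking the gate, not Mary.
(e) Not entailed — 'cautiously' adds information not in the original event.

(a)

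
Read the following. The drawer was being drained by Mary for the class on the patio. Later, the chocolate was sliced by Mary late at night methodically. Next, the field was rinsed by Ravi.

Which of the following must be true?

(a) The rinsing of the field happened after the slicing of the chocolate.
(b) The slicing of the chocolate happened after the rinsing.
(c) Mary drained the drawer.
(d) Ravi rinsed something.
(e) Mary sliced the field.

(a), (d)

(a) Entailed — the narrative places the slicing before the rinsing.
(b) Not entailed — the narrative places the slicing before the rinsing, not after.
(c) Not entailed — 'was draining' is progressive on an accomplishment; it does not entail the completed 'drained'.
(d) Entailed — the original entails any weakening of itself; this just generalizes the patient.
(e) Not entailed — Mary sliced the chocolate, not the field; the field belongs to the rinsing event.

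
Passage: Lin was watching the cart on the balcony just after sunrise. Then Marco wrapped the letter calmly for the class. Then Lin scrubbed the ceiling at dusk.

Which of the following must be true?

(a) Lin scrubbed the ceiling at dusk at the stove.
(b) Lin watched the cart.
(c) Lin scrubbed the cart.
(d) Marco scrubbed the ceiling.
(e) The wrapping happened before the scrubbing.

(b), (e)

(a) Not entailed — 'at the stove' adds information not in the original event.
(b) Entailed — 'watch' is an activity; 'was watching' entails that some watching happened, so 'watched' holds.
(c) Not entailed — Lin scrubbed the ceiling, not the cart; the cart belongs to the watching event.
(d) Not entailed — the passage has Lin scrubbing the ceiling, not Marco.
(e) Entailed — the narrative places the wrapping before the scrubbing.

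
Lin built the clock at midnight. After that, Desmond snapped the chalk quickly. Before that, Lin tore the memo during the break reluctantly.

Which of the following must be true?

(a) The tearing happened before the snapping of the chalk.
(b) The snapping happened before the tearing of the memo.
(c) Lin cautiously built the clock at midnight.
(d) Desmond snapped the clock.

(a)

(a) Entailed — the narrative places the tearing before the snapping.
(b) Not entailed — the narrative places the tearing before the snapping, not after.
(c) Not entailed — 'cautiously' adds information not in the original event.
(d) Not entailed — Desmond snapped the chalk, not the clock; the clock belongs to the building event.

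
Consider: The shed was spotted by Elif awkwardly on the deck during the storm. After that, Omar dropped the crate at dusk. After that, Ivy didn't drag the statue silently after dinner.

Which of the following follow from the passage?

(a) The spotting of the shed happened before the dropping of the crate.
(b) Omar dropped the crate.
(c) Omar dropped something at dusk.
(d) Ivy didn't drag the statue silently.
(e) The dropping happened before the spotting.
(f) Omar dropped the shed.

(a) Entailed — the narrative places the spotting before the dropping.
(b) Entailed — this follows by dropping conjuncts from the dropping event's description.
(c) Entailed — the original entails any weakening of itself; this just generalizes the patient.
(d) Not entailed — dropping 'after dinner' under negation is not valid — the original leaves open that Ivy dragged the statue some other way.
(e) Not entailed — the narrative places the spotting before the dropping, not after.
(f) Not entailed — Omar dropped the crate, not the shed; the shed belongs to the spotting event.

(a), (b), (c)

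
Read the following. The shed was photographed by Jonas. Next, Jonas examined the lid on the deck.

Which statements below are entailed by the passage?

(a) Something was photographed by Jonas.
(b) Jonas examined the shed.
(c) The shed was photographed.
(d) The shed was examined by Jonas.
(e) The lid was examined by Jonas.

(a), (c), (e)

(a) Entailed — the original entails any weakening of itself; this just generalizes the patient.
(b) Not entailed — Jonas examined the lid, not the shed; the shed belongs to the photographing event.
(c) Entailed — the original entails any weakening of itself; this just generalizes the agent.
(d) Not entailed — Jonas examined the lid, not the shed; the shed belongs to the photographing event.
(e) Entailed — dropping 'on the deck' leaves a sub-description the original still satisfies.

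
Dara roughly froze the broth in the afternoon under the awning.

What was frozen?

the broth

'the broth' marks the patient of the freezing event.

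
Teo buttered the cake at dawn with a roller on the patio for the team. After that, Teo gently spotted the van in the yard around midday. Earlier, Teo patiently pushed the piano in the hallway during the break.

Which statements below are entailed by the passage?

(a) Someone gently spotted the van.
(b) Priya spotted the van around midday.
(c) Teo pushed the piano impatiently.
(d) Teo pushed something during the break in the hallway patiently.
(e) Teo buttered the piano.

(a), (d)

(a) Entailed — this follows by dropping conjuncts from the spotting event's description.
(b) Not entailed — the passage has Teo spotting the van, not Priya.
(c) Not entailed — 'impatiently' adds a manner not in (and inconsistent with) the original.
(d) Entailed — this follows by dropping conjuncts from the pushing event's description.
(e) Not entailed — Teo buttered the cake, not the piano; the piano belongs to the pushing event.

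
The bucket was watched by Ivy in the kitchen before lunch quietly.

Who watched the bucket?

Ivy

'Ivy' marks the agent of the watching event.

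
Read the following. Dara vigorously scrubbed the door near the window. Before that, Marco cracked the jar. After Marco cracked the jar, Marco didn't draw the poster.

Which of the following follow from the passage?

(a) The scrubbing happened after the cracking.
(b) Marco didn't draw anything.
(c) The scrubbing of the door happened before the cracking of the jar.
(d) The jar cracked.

(a), (d)

(a) Entailed — the narrative places the cracking before the scrubbing.
(b) Not entailed — the original only denies this specific event; Marco may have drawn something else.
(c) Not entailed — the narrative places the cracking before the scrubbing, not after.
(d) Entailed — 'Marco cracked the jar' is causative; it entails the inchoative 'the jar cracked'.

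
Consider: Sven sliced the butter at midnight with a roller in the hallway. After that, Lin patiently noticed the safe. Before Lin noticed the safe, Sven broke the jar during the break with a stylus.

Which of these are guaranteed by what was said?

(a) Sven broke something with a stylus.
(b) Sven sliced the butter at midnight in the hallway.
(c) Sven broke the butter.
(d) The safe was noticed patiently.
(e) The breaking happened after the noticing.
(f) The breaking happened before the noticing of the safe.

(a), (b), (d), (f)

(a) Entailed — dropping 'during the break' and generalizing the patient leaves a sub-description the original still satisfies.
(b) Entailed — this follows by dropping conjuncts from the slicing event's description.
(c) Not entailed — Sven broke the jar, not the butter; the butter belongs to the slicing event.
(d) Entailed — generalizing the agent leaves a sub-description the original still satisfies.
(e) Not entailed — the narrative places the breaking before the noticing, not after.
(f) Entailed — the narrative places the breaking before the noticing.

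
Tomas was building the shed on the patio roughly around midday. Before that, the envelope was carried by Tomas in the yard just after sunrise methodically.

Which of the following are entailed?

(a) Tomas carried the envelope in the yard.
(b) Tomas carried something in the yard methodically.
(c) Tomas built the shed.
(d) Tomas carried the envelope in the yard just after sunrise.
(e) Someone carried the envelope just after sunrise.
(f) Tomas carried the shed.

(a), (b), (d), (e)

(a) Entailed — the original entails any weakening of itself; this just drops 'methodically', 'just after sunrise'.
(b) Entailed — this follows by dropping conjuncts from the carrying event's description.
(c) Not entailed — 'was building' is progressive on an accomplishment; it does not entail the completed 'built'.
(d) Entailed — the original entails any weakening of itself; this just drops 'methodically'.
(e) Entailed — dropping 'in the yard', 'methodically' and generalizing the agent leaves a sub-description the original still satisfies.
(f) Not entailed — Tomas carried the envelope, not the shed; the shed belongs to the building event.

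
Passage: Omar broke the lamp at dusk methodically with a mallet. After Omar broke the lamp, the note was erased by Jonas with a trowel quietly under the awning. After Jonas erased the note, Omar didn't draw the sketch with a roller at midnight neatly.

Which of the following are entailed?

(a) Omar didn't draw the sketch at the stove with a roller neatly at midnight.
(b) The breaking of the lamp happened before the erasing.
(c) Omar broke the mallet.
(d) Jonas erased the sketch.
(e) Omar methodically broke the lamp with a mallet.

(a), (b), (e)

(a) Entailed — under negation, adding a further restriction is entailed: if no such drawing event occurred, none occurred at the stove either.
(b) Entailed — the narrative places the breaking before the erasing.
(c) Not entailed — the mallet is the instrument, not what was broken.
(d) Not entailed — Jonas erased the note, not the sketch; the sketch belongs to the drawing event.
(e) Entailed — this follows by dropping conjuncts from the breaking event's description.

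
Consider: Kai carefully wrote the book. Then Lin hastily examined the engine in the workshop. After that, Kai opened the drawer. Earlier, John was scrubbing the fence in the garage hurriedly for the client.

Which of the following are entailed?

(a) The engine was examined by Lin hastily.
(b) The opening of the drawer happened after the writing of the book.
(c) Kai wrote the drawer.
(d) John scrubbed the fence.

(a), (b), (d)

(a) Entailed — this follows by dropping conjuncts from the examining event's description.
(b) Entailed — the narrative places the writing before the opening.
(c) Not entailed — Kai wrote the book, not the drawer; the drawer belongs to the opening event.
(d) Entailed — 'scrub' is an activity; 'was scrubbing' entails that some scrubbing happened, so 'scrubbed' holds.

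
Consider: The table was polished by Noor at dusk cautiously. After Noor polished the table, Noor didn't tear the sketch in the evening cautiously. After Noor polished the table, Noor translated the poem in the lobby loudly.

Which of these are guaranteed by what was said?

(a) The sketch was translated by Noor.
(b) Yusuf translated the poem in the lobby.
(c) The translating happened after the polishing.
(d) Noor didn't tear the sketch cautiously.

(c)

(a) Not entailed — Noor translated the poem, not the sketch; the sketch belongs to the tearing event.
(b) Not entailed — the passage has Noor translating the poem, not Yusuf.
(c) Entailed — the narrative places the polishing before the translating.
(d) Not entailed — dropping 'in the evening' under negation is not valid — the original leaves open that Noor tore the sketch some other way.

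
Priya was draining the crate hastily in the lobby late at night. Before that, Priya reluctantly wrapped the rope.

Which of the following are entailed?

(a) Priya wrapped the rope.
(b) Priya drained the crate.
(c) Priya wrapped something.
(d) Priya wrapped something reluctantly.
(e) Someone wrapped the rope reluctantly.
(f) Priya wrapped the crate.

(a), (c), (d), (e)

(a) Entailed — the original entails any weakening of itself; this just drops 'reluctantly'.
(b) Not entailed — 'was draining' is progressive on an accomplishment; it does not entail the completed 'drained'.
(c) Entailed — dropping 'reluctantly' and generalizing the patient leaves a sub-description the original still satisfies.
(d) Entailed — every conjunct here is already in the original wrapping event.
(e) Entailed — the original entails any weakening of itself; this just generalizes the agent.
(f) Not entailed — Priya wrapped the rope, not the crate; the crate belongs to the draining event.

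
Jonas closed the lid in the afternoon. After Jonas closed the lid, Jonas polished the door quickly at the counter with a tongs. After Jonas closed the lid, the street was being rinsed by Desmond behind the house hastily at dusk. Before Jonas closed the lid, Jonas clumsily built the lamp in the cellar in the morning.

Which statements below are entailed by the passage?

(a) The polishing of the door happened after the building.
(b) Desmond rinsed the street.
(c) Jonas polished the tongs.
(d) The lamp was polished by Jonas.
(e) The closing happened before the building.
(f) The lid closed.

(a), (b), (f)

(a) Entailed — the narrative places the building before the polishing.
(b) Entailed — 'rinse' is an activity; 'was rinsing' entails that some rinsing happened, so 'rinsed' holds.
(c) Not entailed — the tongs is the instrument, not what was polished.
(d) Not entailed — Jonas polished the door, not the lamp; the lamp belongs to the building event.
(e) Not entailed — the narrative places the building before the closing, not after.
(f) Entailed — 'Jonas closed the lid' is causative; it entails the inchoative 'the lid closed'.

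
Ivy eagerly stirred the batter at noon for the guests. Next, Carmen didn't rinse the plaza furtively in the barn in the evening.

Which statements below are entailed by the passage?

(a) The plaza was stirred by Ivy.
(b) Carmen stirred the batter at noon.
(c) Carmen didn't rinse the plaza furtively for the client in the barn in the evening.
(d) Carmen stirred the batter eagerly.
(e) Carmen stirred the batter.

(a) Not entailed — Ivy stirred the batter, not the plaza; the plaza belongs to the rinsing event.
(b) Not entailed — the passage has Ivy stirring the batter, not Carmen.
(c) Entailed — under negation, adding a further restriction is entailed: if no such rinsing event occurred, none occurred for the client either.
(d) Not entailed — the passage has Ivy stirring the batter, not Carmen.
(e) Not entailed — the passage has Ivy stirring the batter, not Carmen.

(c)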